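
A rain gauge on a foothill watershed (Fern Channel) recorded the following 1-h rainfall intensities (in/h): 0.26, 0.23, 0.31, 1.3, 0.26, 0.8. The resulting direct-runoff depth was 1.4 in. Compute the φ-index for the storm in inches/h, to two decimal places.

Only the 2 blocks with intensity above φ contribute runoff: 1.3, 0.8 in/h.
Σ(I−φ)·Δt = d  ⇒  (1.3+0.8 − 2φ)·1 = 1.4
φ = (2.100 − 1.4/1) / 2 = 0.35 in/h.

φ ≈ 0.35 in/h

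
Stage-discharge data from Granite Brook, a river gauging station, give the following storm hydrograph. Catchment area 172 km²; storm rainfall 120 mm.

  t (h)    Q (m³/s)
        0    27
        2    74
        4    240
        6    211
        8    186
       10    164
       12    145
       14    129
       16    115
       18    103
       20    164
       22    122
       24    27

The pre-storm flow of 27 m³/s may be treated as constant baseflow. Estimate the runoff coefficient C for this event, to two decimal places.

ΣQ_DR = 1356 m³/s; V = ΣQ_DR·Δt = 9.763 × 10^6 m³.
Runoff depth d = V / A = 56.76 mm.
C = d / P = 56.76 / 120 = 0.47.

C ≈ 0.47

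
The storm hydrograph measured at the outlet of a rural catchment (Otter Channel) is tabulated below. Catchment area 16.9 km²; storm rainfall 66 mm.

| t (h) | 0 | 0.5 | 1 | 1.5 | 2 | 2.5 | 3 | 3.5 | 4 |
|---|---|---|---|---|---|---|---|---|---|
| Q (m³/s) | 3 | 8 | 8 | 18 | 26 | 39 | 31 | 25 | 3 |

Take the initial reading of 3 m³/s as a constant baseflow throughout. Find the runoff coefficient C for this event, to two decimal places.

C ≈ 0.22

ΣQ_DR = 134.0 m³/s; V = ΣQ_DR·Δt = 2.412 × 10^5 m³.
Runoff depth d = V / A = 14.27 mm.
C = d / P = 14.27 / 66 = 0.22.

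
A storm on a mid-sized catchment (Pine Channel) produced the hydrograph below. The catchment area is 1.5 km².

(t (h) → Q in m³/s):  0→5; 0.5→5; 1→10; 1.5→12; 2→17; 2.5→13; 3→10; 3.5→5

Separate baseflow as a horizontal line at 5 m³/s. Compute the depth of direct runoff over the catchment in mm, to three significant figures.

d ≈ 44.4 mm

Direct runoff: 0.0, 0.0, 5.0, 7.0, 12.0, 8.0, 5.0, 0.0 m³/s; ΣQ_DR = 37.00 m³/s.
V = ΣQ_DR · Δt = 37.00 × 1800 s = 66600 m³.
Over A = 1.5 km², depth = V / A = 44.4 mm.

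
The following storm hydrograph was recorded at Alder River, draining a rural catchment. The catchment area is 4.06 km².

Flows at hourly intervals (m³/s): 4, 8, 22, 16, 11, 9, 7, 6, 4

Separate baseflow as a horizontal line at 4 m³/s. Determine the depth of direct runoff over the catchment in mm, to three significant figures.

d ≈ 45.2 mm

Direct runoff: 0.0, 4.0, 18.0, 12.0, 7.0, 5.0, 3.0, 2.0, 0.0 m³/s; ΣQ_DR = 51.00 m³/s.
V = ΣQ_DR · Δt = 51.00 × 3600 s = 1.836 × 10^5 m³.
Over A = 4.06 km², depth = V / A = 45.2 mm.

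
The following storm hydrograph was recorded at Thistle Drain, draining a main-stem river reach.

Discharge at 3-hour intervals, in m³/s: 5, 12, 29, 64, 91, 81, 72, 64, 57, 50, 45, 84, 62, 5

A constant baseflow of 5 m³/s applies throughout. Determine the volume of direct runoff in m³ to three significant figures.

V ≈ 7.03 × 10^6 m³

Direct-runoff ordinates (Q − Q_b): 0.0, 7.0, 24.0, 59.0, 86.0, 76.0, 67.0, 59.0, 52.0, 45.0, 40.0, 79.0, 57.0, 0.0 m³/s.
ΣQ_DR = 651.0 m³/s.
With Δt = 3 h = 10800 s, V = ΣQ_DR · Δt = 651.0 × 10800 = 7.03 × 10^6 m³.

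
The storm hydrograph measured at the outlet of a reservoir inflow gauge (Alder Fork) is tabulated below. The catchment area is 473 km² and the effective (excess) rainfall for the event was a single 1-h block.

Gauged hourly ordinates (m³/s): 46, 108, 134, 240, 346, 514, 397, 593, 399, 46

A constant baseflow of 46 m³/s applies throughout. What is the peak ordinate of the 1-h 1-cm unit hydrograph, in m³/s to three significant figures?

U_p ≈ 304 m³/s

Direct runoff: 0.0, 62.0, 88.0, 194.0, 300.0, 468.0, 351.0, 547.0, 353.0, 0.0 m³/s; ΣQ_DR = 2363 m³/s, peak = 547.0 m³/s.
Runoff depth d = ΣQ_DR·Δt / A = 2363 × 3600 / (473 km²) = 17.98 mm.
The 1-cm UH is the DRH scaled by (10 mm)/d, so U_p = 547.0 × 10/17.98 = 304 m³/s.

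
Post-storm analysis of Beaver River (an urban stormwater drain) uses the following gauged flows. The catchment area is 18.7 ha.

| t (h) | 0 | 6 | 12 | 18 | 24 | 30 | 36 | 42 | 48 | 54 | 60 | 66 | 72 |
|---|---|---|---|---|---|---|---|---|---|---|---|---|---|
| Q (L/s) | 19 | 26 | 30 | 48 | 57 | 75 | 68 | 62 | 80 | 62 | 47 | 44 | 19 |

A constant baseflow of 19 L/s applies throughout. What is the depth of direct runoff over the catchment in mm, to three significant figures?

Direct runoff: 0.0, 7.0, 11.0, 29.0, 38.0, 56.0, 49.0, 43.0, 61.0, 43.0, 28.0, 25.0, 0.0 L/s; ΣQ_DR = 390.0 L/s.
V = ΣQ_DR · Δt = 390.0 × 21600 s = 8.424 × 10^6 L.
Over A = 18.7 ha, depth = V / A = 45.0 mm.

d ≈ 45.0 mm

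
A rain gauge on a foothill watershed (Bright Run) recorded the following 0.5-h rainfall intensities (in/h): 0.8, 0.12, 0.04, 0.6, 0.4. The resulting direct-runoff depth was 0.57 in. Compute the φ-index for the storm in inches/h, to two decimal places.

Only the 3 blocks with intensity above φ contribute runoff: 0.8, 0.6, 0.4 in/h.
Σ(I−φ)·Δt = d  ⇒  (0.8+0.6+0.4 − 3φ)·0.5 = 0.57
φ = (1.800 − 0.57/0.5) / 3 = 0.22 in/h.

φ ≈ 0.22 in/h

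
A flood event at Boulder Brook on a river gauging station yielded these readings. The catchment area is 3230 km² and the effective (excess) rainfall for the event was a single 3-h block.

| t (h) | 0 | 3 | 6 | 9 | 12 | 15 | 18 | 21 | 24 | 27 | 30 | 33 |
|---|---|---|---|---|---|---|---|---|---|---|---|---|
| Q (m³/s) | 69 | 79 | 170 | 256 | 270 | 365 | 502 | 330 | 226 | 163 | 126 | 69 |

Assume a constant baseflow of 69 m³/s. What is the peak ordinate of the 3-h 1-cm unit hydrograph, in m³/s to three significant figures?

U_p ≈ 721 m³/s

Direct runoff: 0.0, 10.0, 101.0, 187.0, 201.0, 296.0, 433.0, 261.0, 157.0, 94.0, 57.0, 0.0 m³/s; ΣQ_DR = 1797 m³/s, peak = 433.0 m³/s.
Runoff depth d = ΣQ_DR·Δt / A = 1797 × 10800 / (3230 km²) = 6.009 mm.
The 1-cm UH is the DRH scaled by (10 mm)/d, so U_p = 433.0 × 10/6.009 = 721 m³/s.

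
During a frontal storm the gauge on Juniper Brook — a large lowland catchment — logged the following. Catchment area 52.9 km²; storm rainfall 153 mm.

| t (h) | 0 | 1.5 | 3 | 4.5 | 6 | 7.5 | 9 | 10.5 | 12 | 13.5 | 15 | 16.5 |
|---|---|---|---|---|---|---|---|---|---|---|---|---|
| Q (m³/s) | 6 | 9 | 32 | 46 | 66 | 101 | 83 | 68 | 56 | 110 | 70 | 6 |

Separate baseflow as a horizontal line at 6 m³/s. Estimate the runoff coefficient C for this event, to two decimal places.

ΣQ_DR = 581.0 m³/s; V = ΣQ_DR·Δt = 3.137 × 10^6 m³.
Runoff depth d = V / A = 59.31 mm.
C = d / P = 59.31 / 153 = 0.39.

C ≈ 0.39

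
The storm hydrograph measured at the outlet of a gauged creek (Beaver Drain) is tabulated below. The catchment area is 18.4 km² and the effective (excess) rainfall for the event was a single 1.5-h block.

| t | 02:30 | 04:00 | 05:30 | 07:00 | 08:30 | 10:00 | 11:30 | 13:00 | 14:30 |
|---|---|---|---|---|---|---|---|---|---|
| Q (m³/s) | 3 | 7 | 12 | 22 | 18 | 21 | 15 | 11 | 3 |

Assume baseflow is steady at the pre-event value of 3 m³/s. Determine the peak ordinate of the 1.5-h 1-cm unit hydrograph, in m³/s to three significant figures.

Direct runoff: 0.0, 4.0, 9.0, 19.0, 15.0, 18.0, 12.0, 8.0, 0.0 m³/s; ΣQ_DR = 85.00 m³/s, peak = 19.0 m³/s.
Runoff depth d = ΣQ_DR·Δt / A = 85.00 × 5400 / (18.4 km²) = 24.95 mm.
The 1-cm UH is the DRH scaled by (10 mm)/d, so U_p = 19.0 × 10/24.95 = 7.62 m³/s.

U_p ≈ 7.62 m³/s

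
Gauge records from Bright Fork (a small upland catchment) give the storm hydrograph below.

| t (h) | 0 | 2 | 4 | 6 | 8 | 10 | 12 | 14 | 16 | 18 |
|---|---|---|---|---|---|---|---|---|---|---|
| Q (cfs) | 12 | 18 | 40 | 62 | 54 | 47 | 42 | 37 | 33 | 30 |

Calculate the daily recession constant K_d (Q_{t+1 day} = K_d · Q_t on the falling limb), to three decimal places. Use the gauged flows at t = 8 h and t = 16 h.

Between t = 8 h and t = 16 h the flow falls from 54 to 33 cfs over 4×2 h = 8 h.
Per-interval ratio K = (33/54)^(1/4) = 0.8842; K_d = K^(24/2) = 0.228.

K_d ≈ 0.228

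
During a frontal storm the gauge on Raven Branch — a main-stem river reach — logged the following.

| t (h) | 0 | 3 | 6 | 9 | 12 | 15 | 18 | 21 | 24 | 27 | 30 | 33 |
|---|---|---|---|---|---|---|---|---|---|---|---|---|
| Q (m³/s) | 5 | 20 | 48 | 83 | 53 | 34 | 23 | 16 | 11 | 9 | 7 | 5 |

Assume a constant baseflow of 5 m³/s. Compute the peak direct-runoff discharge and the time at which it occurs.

Q_p = 78.0 m³/s at t = 9 h

Subtracting baseflow gives direct-runoff ordinates: 0.0, 15.0, 43.0, 78.0, 48.0, 29.0, 18.0, 11.0, 6.0, 4.0, 2.0, 0.0 m³/s.
The maximum is 78.0 m³/s, occurring at the reading for t = 9 h.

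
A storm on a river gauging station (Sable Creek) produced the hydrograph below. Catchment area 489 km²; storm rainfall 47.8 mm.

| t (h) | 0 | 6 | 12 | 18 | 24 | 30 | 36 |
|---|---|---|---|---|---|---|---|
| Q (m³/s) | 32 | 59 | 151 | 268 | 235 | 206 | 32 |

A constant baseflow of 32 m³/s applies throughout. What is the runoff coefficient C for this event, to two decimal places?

ΣQ_DR = 759.0 m³/s; V = ΣQ_DR·Δt = 1.639 × 10^7 m³.
Runoff depth d = V / A = 33.53 mm.
C = d / P = 33.53 / 47.8 = 0.70.

C ≈ 0.70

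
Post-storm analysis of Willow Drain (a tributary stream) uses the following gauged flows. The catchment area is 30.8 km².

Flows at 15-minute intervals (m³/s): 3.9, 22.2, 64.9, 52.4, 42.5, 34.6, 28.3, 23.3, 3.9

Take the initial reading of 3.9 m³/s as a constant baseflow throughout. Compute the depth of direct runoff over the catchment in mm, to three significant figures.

Direct runoff: 0.0, 18.3, 61.0, 48.5, 38.6, 30.7, 24.4, 19.4, 0.0 m³/s; ΣQ_DR = 240.9 m³/s.
V = ΣQ_DR · Δt = 240.9 × 900 s = 2.168 × 10^5 m³.
Over A = 30.8 km², depth = V / A = 7.04 mm.

d ≈ 7.04 mm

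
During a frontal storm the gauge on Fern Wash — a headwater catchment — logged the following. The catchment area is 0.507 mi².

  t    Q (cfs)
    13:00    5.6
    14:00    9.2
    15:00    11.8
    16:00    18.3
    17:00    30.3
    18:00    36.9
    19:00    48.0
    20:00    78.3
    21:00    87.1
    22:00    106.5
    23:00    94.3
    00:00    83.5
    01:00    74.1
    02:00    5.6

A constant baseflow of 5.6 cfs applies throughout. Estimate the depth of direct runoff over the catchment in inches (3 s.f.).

d ≈ 1.87 in

Direct runoff: 0.0, 3.6, 6.2, 12.7, 24.7, 31.3, 42.4, 72.7, 81.5, 100.9, 88.7, 77.9, 68.5, 0.0 cfs; ΣQ_DR = 611.1 cfs.
V = ΣQ_DR · Δt = 611.1 × 3600 s = 2.200 × 10^6 ft³.
Over A = 0.507 mi², depth = V / A = 1.87 in.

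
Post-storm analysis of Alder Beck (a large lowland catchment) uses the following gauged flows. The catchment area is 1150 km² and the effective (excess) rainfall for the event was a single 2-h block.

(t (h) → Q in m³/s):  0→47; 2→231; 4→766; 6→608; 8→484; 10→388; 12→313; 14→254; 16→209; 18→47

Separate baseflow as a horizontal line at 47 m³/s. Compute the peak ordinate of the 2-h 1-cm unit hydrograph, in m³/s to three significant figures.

Direct runoff: 0.0, 184.0, 719.0, 561.0, 437.0, 341.0, 266.0, 207.0, 162.0, 0.0 m³/s; ΣQ_DR = 2877 m³/s, peak = 719.0 m³/s.
Runoff depth d = ΣQ_DR·Δt / A = 2877 × 7200 / (1150 km²) = 18.01 mm.
The 1-cm UH is the DRH scaled by (10 mm)/d, so U_p = 719.0 × 10/18.01 = 399 m³/s.

U_p ≈ 399 m³/s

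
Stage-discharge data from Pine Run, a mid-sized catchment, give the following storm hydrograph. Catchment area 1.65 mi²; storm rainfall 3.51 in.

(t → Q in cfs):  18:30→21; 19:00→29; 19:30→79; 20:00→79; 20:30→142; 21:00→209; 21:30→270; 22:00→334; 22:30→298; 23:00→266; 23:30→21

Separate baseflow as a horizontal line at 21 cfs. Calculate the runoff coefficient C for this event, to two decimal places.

ΣQ_DR = 1517 cfs; V = ΣQ_DR·Δt = 2.731 × 10^6 ft³.
Runoff depth d = V / A = 0.7123 in.
C = d / P = 0.7123 / 3.51 = 0.20.

C ≈ 0.20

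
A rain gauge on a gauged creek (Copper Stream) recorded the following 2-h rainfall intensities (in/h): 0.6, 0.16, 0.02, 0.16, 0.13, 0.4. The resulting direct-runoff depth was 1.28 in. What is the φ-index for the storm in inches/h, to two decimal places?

Only the 2 blocks with intensity above φ contribute runoff: 0.6, 0.4 in/h.
Σ(I−φ)·Δt = d  ⇒  (0.6+0.4 − 2φ)·2 = 1.28
φ = (1.000 − 1.28/2) / 2 = 0.18 in/h.

φ ≈ 0.18 in/h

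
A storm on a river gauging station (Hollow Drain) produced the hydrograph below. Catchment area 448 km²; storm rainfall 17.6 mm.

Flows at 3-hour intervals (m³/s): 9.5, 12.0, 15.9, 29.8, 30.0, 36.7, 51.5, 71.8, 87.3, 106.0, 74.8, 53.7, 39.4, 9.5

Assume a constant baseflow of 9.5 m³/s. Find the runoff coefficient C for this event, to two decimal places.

ΣQ_DR = 494.9 m³/s; V = ΣQ_DR·Δt = 5.345 × 10^6 m³.
Runoff depth d = V / A = 11.93 mm.
C = d / P = 11.93 / 17.6 = 0.68.

C ≈ 0.68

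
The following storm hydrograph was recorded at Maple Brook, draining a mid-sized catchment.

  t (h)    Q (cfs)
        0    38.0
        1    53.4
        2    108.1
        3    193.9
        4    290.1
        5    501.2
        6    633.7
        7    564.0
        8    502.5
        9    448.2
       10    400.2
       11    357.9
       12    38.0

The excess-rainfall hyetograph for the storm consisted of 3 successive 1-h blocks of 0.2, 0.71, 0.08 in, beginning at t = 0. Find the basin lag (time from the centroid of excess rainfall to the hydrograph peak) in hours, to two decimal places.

Centroid of excess rainfall: t_c = Σ P_i·t̄_i / ΣP_i = 1.3788 h (block centres at 0.5, 1.5, 2.5 h).
Hydrograph peak occurs at t = 6 h, so basin lag t_L = 6 − 1.3788 = 4.62 h.

t_L ≈ 4.62 h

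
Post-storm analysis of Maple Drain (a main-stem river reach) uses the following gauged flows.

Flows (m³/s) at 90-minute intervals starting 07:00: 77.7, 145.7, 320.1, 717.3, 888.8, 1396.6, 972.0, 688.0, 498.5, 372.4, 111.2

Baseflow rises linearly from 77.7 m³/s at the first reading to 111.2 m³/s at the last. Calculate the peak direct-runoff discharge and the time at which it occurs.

Q_p = 1302.15 m³/s at t = 14:30

Subtracting baseflow gives direct-runoff ordinates: 0.00, 64.65, 235.70, 629.55, 797.70, 1302.15, 874.20, 586.85, 394.00, 264.55, 0.00 m³/s.
The maximum is 1302.15 m³/s, occurring at the reading for t = 14:30.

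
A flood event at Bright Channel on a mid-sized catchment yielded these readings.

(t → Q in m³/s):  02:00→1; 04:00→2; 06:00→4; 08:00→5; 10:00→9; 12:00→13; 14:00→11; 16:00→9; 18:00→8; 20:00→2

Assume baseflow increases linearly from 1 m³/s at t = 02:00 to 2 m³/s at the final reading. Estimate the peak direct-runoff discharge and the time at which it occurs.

Subtracting baseflow gives direct-runoff ordinates: 0.00, 0.89, 2.78, 3.67, 7.56, 11.44, 9.33, 7.22, 6.11, 0.00 m³/s.
The maximum is 11.44 m³/s, occurring at the reading for t = 12:00.

Q_p = 11.44 m³/s at t = 12:00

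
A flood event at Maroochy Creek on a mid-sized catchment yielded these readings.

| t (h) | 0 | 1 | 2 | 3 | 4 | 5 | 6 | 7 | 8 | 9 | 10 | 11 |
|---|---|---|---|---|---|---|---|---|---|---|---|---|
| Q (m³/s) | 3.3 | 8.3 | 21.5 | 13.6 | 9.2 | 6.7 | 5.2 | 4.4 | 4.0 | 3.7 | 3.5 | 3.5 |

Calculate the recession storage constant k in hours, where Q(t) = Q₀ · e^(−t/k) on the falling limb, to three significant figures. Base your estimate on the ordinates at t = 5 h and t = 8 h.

k ≈ 5.82 h

On the falling limb, Q drops from 6.7 to 4.0 m³/s between t = 5 h and t = 8 h (Δt = 3 h).
k = −Δt / ln(Q₂/Q₁) = −3 / ln(4.0/6.7) = 5.82 h.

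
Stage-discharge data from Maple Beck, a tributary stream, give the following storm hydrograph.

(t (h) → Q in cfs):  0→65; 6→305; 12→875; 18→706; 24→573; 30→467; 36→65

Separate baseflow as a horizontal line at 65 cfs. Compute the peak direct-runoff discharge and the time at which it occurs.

Q_p = 810.0 cfs at t = 12 h

Subtracting baseflow gives direct-runoff ordinates: 0.0, 240.0, 810.0, 641.0, 508.0, 402.0, 0.0 cfs.
The maximum is 810.0 cfs, occurring at the reading for t = 12 h.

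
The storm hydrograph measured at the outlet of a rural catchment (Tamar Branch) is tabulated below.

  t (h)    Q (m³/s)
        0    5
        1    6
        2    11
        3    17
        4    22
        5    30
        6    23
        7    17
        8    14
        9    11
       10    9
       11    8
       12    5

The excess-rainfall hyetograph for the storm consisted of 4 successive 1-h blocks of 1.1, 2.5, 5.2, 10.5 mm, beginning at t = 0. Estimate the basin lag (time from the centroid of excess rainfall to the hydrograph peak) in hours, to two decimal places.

t_L ≈ 2.20 h

Centroid of excess rainfall: t_c = Σ P_i·t̄_i / ΣP_i = 2.8005 h (block centres at 0.5, 1.5, 2.5, 3.5 h).
Hydrograph peak occurs at t = 5 h, so basin lag t_L = 5 − 2.8005 = 2.20 h.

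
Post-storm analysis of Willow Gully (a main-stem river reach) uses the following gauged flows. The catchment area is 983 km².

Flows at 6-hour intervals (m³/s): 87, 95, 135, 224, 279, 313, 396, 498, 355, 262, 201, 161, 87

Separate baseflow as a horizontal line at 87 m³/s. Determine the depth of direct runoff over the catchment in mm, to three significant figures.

Direct runoff: 0.0, 8.0, 48.0, 137.0, 192.0, 226.0, 309.0, 411.0, 268.0, 175.0, 114.0, 74.0, 0.0 m³/s; ΣQ_DR = 1962 m³/s.
V = ΣQ_DR · Δt = 1962 × 21600 s = 4.238 × 10^7 m³.
Over A = 983 km², depth = V / A = 43.1 mm.

d ≈ 43.1 mm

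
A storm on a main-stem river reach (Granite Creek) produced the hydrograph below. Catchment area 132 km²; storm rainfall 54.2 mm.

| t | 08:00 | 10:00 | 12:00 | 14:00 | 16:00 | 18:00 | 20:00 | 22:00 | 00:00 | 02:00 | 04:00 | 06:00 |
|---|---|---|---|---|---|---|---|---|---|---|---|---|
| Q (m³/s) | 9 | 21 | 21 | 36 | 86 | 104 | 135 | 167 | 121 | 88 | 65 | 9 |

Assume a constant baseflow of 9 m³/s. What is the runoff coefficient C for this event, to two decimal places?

ΣQ_DR = 754.0 m³/s; V = ΣQ_DR·Δt = 5.429 × 10^6 m³.
Runoff depth d = V / A = 41.13 mm.
C = d / P = 41.13 / 54.2 = 0.76.

C ≈ 0.76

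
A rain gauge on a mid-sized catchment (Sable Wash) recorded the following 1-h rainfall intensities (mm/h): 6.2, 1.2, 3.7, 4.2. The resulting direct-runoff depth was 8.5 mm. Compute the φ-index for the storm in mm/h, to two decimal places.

φ ≈ 1.87 mm/h

Only the 3 blocks with intensity above φ contribute runoff: 6.2, 3.7, 4.2 mm/h.
Σ(I−φ)·Δt = d  ⇒  (6.2+3.7+4.2 − 3φ)·1 = 8.5
φ = (14.10 − 8.5/1) / 3 = 1.87 mm/h.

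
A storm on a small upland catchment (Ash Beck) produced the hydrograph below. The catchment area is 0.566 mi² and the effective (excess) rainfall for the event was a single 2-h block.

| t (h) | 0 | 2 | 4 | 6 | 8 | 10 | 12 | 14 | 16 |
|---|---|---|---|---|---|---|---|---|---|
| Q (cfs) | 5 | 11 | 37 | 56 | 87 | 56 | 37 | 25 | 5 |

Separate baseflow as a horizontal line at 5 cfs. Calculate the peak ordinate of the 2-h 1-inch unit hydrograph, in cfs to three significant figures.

U_p ≈ 54.7 cfs

Direct runoff: 0.0, 6.0, 32.0, 51.0, 82.0, 51.0, 32.0, 20.0, 0.0 cfs; ΣQ_DR = 274.0 cfs, peak = 82.0 cfs.
Runoff depth d = ΣQ_DR·Δt / A = 274.0 × 7200 / (0.566 mi²) = 1.500 in.
The 1-inch UH is the DRH scaled by (1 in)/d, so U_p = 82.0 × 1/1.500 = 54.7 cfs.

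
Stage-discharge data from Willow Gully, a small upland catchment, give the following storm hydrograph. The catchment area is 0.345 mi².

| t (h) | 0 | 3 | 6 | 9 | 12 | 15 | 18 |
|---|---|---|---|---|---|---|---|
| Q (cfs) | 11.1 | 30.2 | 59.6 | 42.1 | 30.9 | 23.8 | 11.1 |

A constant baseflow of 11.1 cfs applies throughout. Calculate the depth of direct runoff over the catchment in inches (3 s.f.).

d ≈ 1.77 in

Direct runoff: 0.0, 19.1, 48.5, 31.0, 19.8, 12.7, 0.0 cfs; ΣQ_DR = 131.1 cfs.
V = ΣQ_DR · Δt = 131.1 × 10800 s = 1.416 × 10^6 ft³.
Over A = 0.345 mi², depth = V / A = 1.77 in.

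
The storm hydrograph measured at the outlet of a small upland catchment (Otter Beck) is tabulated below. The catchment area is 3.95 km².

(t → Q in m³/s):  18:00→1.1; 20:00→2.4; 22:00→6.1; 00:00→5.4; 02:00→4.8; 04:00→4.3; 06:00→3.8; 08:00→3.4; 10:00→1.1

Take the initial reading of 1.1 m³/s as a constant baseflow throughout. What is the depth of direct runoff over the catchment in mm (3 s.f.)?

d ≈ 41.0 mm

Direct runoff: 0.0, 1.3, 5.0, 4.3, 3.7, 3.2, 2.7, 2.3, 0.0 m³/s; ΣQ_DR = 22.50 m³/s.
V = ΣQ_DR · Δt = 22.50 × 7200 s = 1.620 × 10^5 m³.
Over A = 3.95 km², depth = V / A = 41.0 mm.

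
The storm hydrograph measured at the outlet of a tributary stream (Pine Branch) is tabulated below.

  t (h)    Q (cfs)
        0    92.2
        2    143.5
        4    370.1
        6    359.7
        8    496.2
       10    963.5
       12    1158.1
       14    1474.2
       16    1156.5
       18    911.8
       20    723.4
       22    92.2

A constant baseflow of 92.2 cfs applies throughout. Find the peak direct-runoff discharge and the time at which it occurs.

Subtracting baseflow gives direct-runoff ordinates: 0.0, 51.3, 277.9, 267.5, 404.0, 871.3, 1065.9, 1382.0, 1064.3, 819.6, 631.2, 0.0 cfs.
The maximum is 1382.0 cfs, occurring at the reading for t = 14 h.

Q_p = 1382.0 cfs at t = 14 h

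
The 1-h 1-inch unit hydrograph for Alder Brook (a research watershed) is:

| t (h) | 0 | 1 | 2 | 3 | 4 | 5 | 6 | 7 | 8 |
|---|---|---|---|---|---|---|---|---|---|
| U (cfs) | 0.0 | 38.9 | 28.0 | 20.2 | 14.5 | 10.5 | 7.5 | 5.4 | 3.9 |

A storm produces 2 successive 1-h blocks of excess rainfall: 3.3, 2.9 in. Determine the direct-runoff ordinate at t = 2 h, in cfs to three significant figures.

Q ≈ 205 cfs

By discrete convolution, Q_j = Σ (P_i / 1 in) · U_{j−i}.
At t = 2 h (j=2): Q = (3.3/1)·28.0 + (2.9/1)·38.9 = 205 cfs.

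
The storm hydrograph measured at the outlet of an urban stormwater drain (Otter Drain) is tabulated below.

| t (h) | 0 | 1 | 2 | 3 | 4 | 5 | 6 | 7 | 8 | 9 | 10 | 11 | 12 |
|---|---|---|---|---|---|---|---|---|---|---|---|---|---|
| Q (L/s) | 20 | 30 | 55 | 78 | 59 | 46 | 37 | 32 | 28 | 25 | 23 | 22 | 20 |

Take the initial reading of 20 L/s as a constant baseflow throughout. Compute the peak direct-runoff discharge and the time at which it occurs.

Q_p = 58.0 L/s at t = 3 h

Subtracting baseflow gives direct-runoff ordinates: 0.0, 10.0, 35.0, 58.0, 39.0, 26.0, 17.0, 12.0, 8.0, 5.0, 3.0, 2.0, 0.0 L/s.
The maximum is 58.0 L/s, occurring at the reading for t = 3 h.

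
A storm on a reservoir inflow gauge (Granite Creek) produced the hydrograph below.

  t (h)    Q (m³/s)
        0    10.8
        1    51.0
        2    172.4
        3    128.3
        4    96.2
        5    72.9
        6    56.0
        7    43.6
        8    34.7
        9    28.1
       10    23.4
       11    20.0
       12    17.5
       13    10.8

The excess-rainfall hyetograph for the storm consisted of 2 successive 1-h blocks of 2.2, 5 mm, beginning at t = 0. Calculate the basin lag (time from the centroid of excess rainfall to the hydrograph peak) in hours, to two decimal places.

t_L ≈ 0.81 h

Centroid of excess rainfall: t_c = Σ P_i·t̄_i / ΣP_i = 1.1944 h (block centres at 0.5, 1.5 h).
Hydrograph peak occurs at t = 2 h, so basin lag t_L = 2 − 1.1944 = 0.81 h.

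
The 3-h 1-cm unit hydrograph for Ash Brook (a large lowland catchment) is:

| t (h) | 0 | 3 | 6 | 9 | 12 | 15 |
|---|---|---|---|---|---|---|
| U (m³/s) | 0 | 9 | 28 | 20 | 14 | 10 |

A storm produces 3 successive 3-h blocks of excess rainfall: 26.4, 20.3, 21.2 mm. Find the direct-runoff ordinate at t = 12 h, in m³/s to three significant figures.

Q ≈ 137 m³/s

By discrete convolution, Q_j = Σ (P_i / 10 mm) · U_{j−i}.
At t = 12 h (j=4): Q = (26.4/10)·14 + (20.3/10)·20 + (21.2/10)·28 = 137 m³/s.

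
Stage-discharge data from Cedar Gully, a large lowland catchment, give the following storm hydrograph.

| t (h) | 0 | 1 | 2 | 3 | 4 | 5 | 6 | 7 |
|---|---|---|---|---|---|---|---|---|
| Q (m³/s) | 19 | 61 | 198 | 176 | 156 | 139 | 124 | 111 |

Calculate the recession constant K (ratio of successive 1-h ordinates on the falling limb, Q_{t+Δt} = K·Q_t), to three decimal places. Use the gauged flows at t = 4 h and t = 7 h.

Using the recession-limb readings at t = 4 h and t = 7 h: Q falls from 156 to 111 m³/s over 3 intervals.
K = (Q₂/Q₁)^(1/3) = (111/156)^(1/3) = 0.893.

K ≈ 0.893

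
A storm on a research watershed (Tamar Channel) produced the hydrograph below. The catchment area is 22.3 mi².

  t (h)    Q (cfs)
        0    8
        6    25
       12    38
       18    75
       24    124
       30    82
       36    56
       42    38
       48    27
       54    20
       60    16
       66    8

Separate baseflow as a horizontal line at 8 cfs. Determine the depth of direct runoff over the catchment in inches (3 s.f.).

Direct runoff: 0.0, 17.0, 30.0, 67.0, 116.0, 74.0, 48.0, 30.0, 19.0, 12.0, 8.0, 0.0 cfs; ΣQ_DR = 421.0 cfs.
V = ΣQ_DR · Δt = 421.0 × 21600 s = 9.094 × 10^6 ft³.
Over A = 22.3 mi², depth = V / A = 0.176 in.

d ≈ 0.176 in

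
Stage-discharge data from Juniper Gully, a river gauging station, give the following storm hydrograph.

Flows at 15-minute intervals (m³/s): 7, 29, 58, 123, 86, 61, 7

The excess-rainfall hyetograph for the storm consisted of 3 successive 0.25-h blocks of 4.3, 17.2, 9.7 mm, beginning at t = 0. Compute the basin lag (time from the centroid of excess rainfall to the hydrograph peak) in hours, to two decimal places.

Centroid of excess rainfall: t_c = Σ P_i·t̄_i / ΣP_i = 0.4183 h (block centres at 0.125, 0.375, 0.625 h).
Hydrograph peak occurs at t = 0.75 h, so basin lag t_L = 0.75 − 0.4183 = 0.33 h.

t_L ≈ 0.33 h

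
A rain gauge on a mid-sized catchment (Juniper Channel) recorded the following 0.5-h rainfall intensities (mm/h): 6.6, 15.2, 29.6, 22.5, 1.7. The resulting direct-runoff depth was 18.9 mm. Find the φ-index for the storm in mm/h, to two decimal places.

Only the 3 blocks with intensity above φ contribute runoff: 15.2, 29.6, 22.5 mm/h.
Σ(I−φ)·Δt = d  ⇒  (15.2+29.6+22.5 − 3φ)·0.5 = 18.9
φ = (67.30 − 18.9/0.5) / 3 = 9.83 mm/h.

φ ≈ 9.83 mm/h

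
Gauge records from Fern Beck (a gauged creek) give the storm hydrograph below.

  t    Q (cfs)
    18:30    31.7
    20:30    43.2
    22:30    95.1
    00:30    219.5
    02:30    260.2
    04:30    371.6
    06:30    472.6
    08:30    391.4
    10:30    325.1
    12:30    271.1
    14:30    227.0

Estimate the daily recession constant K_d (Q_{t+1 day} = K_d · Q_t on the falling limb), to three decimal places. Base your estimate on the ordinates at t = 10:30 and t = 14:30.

Between t = 10:30 and t = 14:30 the flow falls from 325.1 to 227.0 cfs over 2×2 h = 4 h.
Per-interval ratio K = (227.0/325.1)^(1/2) = 0.8356; K_d = K^(24/2) = 0.116.

K_d ≈ 0.116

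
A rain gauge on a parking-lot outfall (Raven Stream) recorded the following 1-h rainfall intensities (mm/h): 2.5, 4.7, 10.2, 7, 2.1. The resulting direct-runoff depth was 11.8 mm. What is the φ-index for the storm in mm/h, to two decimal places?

φ ≈ 3.37 mm/h

Only the 3 blocks with intensity above φ contribute runoff: 4.7, 10.2, 7 mm/h.
Σ(I−φ)·Δt = d  ⇒  (4.7+10.2+7 − 3φ)·1 = 11.8
φ = (21.90 − 11.8/1) / 3 = 3.37 mm/h.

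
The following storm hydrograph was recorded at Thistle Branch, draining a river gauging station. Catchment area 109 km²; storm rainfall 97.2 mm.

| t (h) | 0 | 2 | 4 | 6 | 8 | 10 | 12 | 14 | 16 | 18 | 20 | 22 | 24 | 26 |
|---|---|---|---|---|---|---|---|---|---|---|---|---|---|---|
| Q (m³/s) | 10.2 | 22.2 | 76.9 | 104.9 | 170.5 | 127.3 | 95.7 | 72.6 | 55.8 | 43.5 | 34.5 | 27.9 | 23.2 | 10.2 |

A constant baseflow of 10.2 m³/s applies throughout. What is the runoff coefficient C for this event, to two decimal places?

ΣQ_DR = 732.6 m³/s; V = ΣQ_DR·Δt = 5.275 × 10^6 m³.
Runoff depth d = V / A = 48.39 mm.
C = d / P = 48.39 / 97.2 = 0.50.

C ≈ 0.50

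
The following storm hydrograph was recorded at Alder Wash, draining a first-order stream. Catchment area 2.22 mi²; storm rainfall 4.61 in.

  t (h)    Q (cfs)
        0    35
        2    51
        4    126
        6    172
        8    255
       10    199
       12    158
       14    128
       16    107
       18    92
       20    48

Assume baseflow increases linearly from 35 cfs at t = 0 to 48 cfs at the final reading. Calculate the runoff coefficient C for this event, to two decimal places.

C ≈ 0.28

ΣQ_DR = 914.5 cfs; V = ΣQ_DR·Δt = 6.584 × 10^6 ft³.
Runoff depth d = V / A = 1.277 in.
C = d / P = 1.277 / 4.61 = 0.28.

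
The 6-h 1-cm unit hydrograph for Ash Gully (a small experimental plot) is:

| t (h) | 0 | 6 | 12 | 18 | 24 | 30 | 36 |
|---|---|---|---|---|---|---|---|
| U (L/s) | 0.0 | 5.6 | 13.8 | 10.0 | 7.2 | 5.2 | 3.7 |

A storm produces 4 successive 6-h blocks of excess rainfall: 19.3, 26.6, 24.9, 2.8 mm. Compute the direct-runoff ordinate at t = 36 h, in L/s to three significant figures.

Q ≈ 41.7 L/s

By discrete convolution, Q_j = Σ (P_i / 10 mm) · U_{j−i}.
At t = 36 h (j=6): Q = (19.3/10)·3.7 + (26.6/10)·5.2 + (24.9/10)·7.2 + (2.8/10)·10.0 = 41.7 L/s.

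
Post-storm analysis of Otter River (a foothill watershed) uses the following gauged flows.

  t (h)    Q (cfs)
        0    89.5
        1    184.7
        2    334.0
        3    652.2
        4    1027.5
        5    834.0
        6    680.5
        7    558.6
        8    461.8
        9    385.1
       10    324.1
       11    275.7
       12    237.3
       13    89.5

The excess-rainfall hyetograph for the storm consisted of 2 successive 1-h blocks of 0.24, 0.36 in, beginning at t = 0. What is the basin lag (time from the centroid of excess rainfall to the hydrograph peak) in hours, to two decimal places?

Centroid of excess rainfall: t_c = Σ P_i·t̄_i / ΣP_i = 1.1000 h (block centres at 0.5, 1.5 h).
Hydrograph peak occurs at t = 4 h, so basin lag t_L = 4 − 1.1000 = 2.90 h.

t_L ≈ 2.90 h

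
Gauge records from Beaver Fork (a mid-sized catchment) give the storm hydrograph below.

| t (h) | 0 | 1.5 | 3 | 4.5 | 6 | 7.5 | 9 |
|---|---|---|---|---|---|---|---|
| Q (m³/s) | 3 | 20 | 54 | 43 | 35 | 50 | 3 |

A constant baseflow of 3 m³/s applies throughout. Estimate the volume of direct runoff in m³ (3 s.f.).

Direct-runoff ordinates (Q − Q_b): 0.0, 17.0, 51.0, 40.0, 32.0, 47.0, 0.0 m³/s.
ΣQ_DR = 187.0 m³/s.
With Δt = 1.5 h = 5400 s, V = ΣQ_DR · Δt = 187.0 × 5400 = 1.01 × 10^6 m³.

V ≈ 1.01 × 10^6 m³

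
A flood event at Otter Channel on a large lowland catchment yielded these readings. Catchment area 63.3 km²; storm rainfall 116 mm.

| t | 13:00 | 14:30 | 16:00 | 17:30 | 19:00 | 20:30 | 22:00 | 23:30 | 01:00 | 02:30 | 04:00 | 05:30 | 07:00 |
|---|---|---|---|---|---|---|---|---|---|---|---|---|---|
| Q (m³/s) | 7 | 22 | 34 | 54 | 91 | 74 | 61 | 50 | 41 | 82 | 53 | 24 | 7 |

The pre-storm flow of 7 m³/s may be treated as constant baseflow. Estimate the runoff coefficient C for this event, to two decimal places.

C ≈ 0.37

ΣQ_DR = 509.0 m³/s; V = ΣQ_DR·Δt = 2.749 × 10^6 m³.
Runoff depth d = V / A = 43.42 mm.
C = d / P = 43.42 / 116 = 0.37.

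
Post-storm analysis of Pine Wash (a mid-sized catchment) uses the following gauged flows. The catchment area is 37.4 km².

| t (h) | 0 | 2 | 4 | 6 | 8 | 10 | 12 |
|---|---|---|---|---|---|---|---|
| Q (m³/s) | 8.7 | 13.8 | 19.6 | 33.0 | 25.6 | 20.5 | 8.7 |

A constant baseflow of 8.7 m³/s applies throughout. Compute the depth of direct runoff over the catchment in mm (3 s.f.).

Direct runoff: 0.0, 5.1, 10.9, 24.3, 16.9, 11.8, 0.0 m³/s; ΣQ_DR = 69.00 m³/s.
V = ΣQ_DR · Δt = 69.00 × 7200 s = 4.968 × 10^5 m³.
Over A = 37.4 km², depth = V / A = 13.3 mm.

d ≈ 13.3 mm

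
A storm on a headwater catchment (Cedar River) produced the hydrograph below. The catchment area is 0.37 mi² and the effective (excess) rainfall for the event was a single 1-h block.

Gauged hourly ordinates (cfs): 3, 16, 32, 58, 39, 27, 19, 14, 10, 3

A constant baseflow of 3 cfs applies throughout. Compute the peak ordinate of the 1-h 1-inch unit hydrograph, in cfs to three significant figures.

Direct runoff: 0.0, 13.0, 29.0, 55.0, 36.0, 24.0, 16.0, 11.0, 7.0, 0.0 cfs; ΣQ_DR = 191.0 cfs, peak = 55.0 cfs.
Runoff depth d = ΣQ_DR·Δt / A = 191.0 × 3600 / (0.37 mi²) = 0.7999 in.
The 1-inch UH is the DRH scaled by (1 in)/d, so U_p = 55.0 × 1/0.7999 = 68.8 cfs.

U_p ≈ 68.8 cfs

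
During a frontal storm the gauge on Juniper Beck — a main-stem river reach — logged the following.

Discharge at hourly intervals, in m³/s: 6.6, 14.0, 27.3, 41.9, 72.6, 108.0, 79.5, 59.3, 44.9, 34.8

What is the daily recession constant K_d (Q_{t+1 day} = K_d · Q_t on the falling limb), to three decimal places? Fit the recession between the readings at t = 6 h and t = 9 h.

K_d ≈ 0.001

Between t = 6 h and t = 9 h the flow falls from 79.5 to 34.8 m³/s over 3×1 h = 3 h.
Per-interval ratio K = (34.8/79.5)^(1/3) = 0.7593; K_d = K^(24/1) = 0.001.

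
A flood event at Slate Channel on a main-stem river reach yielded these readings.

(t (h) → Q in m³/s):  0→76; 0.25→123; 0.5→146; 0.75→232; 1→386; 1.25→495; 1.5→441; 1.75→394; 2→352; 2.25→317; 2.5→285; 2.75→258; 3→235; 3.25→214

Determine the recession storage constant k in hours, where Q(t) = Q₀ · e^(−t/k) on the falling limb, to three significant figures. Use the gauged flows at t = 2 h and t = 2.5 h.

k ≈ 2.37 h

On the falling limb, Q drops from 352 to 285 m³/s between t = 2 h and t = 2.5 h (Δt = 0.5 h).
k = −Δt / ln(Q₂/Q₁) = −0.5 / ln(285/352) = 2.37 h.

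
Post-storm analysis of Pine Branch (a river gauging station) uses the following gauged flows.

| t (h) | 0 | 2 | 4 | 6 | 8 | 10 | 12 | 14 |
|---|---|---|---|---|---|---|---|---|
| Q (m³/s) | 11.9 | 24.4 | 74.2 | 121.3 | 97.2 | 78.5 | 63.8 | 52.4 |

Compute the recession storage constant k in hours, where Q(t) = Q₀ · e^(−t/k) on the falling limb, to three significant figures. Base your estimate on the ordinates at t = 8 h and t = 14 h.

On the falling limb, Q drops from 97.2 to 52.4 m³/s between t = 8 h and t = 14 h (Δt = 6 h).
k = −Δt / ln(Q₂/Q₁) = −6 / ln(52.4/97.2) = 9.71 h.

k ≈ 9.71 h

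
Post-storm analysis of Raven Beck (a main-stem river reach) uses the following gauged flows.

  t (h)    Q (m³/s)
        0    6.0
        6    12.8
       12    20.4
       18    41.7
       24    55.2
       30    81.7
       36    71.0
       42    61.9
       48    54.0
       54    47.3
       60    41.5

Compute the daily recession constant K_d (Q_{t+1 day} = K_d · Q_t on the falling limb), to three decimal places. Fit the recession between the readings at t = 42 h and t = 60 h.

Between t = 42 h and t = 60 h the flow falls from 61.9 to 41.5 m³/s over 3×6 h = 18 h.
Per-interval ratio K = (41.5/61.9)^(1/3) = 0.8752; K_d = K^(24/6) = 0.587.

K_d ≈ 0.587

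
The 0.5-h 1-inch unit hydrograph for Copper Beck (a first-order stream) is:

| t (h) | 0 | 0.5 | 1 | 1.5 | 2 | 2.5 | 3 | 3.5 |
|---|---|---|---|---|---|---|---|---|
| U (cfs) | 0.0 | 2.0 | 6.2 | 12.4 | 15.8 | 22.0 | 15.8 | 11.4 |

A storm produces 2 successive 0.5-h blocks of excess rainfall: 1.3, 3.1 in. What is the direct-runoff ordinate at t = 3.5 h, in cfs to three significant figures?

Q ≈ 63.8 cfs

By discrete convolution, Q_j = Σ (P_i / 1 in) · U_{j−i}.
At t = 3.5 h (j=7): Q = (1.3/1)·11.4 + (3.1/1)·15.8 = 63.8 cfs.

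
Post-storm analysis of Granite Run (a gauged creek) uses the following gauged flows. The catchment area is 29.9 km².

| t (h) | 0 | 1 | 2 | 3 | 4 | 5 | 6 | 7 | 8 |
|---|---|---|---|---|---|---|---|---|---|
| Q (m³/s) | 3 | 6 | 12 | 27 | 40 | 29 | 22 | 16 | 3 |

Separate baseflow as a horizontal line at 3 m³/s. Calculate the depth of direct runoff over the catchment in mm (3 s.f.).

d ≈ 15.8 mm

Direct runoff: 0.0, 3.0, 9.0, 24.0, 37.0, 26.0, 19.0, 13.0, 0.0 m³/s; ΣQ_DR = 131.0 m³/s.
V = ΣQ_DR · Δt = 131.0 × 3600 s = 4.716 × 10^5 m³.
Over A = 29.9 km², depth = V / A = 15.8 mm.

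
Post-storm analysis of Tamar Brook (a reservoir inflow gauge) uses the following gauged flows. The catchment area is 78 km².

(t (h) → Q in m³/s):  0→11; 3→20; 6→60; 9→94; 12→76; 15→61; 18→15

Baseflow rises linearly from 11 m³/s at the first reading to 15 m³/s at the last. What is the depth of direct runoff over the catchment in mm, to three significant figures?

d ≈ 34.1 mm

Direct runoff: 0.00, 8.33, 47.67, 81.00, 62.33, 46.67, 0.00 m³/s; ΣQ_DR = 246.0 m³/s.
V = ΣQ_DR · Δt = 246.0 × 10800 s = 2.657 × 10^6 m³.
Over A = 78 km², depth = V / A = 34.1 mm.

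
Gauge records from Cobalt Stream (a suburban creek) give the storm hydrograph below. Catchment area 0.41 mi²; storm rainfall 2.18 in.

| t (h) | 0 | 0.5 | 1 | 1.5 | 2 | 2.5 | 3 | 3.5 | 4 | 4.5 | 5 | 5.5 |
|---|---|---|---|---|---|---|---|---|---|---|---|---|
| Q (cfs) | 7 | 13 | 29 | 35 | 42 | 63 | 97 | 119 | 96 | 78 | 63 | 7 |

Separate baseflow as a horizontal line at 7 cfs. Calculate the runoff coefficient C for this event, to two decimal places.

C ≈ 0.49

ΣQ_DR = 565.0 cfs; V = ΣQ_DR·Δt = 1.017 × 10^6 ft³.
Runoff depth d = V / A = 1.068 in.
C = d / P = 1.068 / 2.18 = 0.49.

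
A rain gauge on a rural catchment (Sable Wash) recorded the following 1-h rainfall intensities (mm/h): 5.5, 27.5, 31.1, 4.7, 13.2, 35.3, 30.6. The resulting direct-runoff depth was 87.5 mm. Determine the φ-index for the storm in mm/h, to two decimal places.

Only the 5 blocks with intensity above φ contribute runoff: 27.5, 31.1, 13.2, 35.3, 30.6 mm/h.
Σ(I−φ)·Δt = d  ⇒  (27.5+31.1+13.2+35.3+30.6 − 5φ)·1 = 87.5
φ = (137.7 − 87.5/1) / 5 = 10.04 mm/h.

φ ≈ 10.04 mm/h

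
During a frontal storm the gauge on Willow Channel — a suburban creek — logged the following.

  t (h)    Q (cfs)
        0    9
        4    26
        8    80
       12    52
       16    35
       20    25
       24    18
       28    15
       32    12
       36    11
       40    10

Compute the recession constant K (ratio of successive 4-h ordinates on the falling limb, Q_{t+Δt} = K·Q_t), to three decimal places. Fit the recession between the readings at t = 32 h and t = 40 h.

K ≈ 0.913

Using the recession-limb readings at t = 32 h and t = 40 h: Q falls from 12 to 10 cfs over 2 intervals.
K = (Q₂/Q₁)^(1/2) = (10/12)^(1/2) = 0.913.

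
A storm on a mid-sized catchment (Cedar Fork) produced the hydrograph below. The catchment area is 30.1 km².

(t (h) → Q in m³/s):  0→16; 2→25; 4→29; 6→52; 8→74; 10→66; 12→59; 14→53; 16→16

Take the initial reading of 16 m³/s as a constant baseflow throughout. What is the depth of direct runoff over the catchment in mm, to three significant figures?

d ≈ 58.8 mm

Direct runoff: 0.0, 9.0, 13.0, 36.0, 58.0, 50.0, 43.0, 37.0, 0.0 m³/s; ΣQ_DR = 246.0 m³/s.
V = ΣQ_DR · Δt = 246.0 × 7200 s = 1.771 × 10^6 m³.
Over A = 30.1 km², depth = V / A = 58.8 mm.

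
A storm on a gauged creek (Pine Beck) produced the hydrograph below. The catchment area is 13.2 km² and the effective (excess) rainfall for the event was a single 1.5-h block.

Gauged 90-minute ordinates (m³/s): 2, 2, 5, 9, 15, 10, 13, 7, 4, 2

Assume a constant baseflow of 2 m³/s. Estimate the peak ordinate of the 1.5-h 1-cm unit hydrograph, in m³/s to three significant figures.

U_p ≈ 6.49 m³/s

Direct runoff: 0.0, 0.0, 3.0, 7.0, 13.0, 8.0, 11.0, 5.0, 2.0, 0.0 m³/s; ΣQ_DR = 49.00 m³/s, peak = 13.0 m³/s.
Runoff depth d = ΣQ_DR·Δt / A = 49.00 × 5400 / (13.2 km²) = 20.05 mm.
The 1-cm UH is the DRH scaled by (10 mm)/d, so U_p = 13.0 × 10/20.05 = 6.49 m³/s.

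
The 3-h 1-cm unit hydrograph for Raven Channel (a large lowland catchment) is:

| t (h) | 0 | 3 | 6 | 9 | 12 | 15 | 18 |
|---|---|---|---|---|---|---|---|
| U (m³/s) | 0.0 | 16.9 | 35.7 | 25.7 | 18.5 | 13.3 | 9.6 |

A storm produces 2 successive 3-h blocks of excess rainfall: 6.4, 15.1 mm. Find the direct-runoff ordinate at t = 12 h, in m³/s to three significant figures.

By discrete convolution, Q_j = Σ (P_i / 10 mm) · U_{j−i}.
At t = 12 h (j=4): Q = (6.4/10)·18.5 + (15.1/10)·25.7 = 50.6 m³/s.

Q ≈ 50.6 m³/s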